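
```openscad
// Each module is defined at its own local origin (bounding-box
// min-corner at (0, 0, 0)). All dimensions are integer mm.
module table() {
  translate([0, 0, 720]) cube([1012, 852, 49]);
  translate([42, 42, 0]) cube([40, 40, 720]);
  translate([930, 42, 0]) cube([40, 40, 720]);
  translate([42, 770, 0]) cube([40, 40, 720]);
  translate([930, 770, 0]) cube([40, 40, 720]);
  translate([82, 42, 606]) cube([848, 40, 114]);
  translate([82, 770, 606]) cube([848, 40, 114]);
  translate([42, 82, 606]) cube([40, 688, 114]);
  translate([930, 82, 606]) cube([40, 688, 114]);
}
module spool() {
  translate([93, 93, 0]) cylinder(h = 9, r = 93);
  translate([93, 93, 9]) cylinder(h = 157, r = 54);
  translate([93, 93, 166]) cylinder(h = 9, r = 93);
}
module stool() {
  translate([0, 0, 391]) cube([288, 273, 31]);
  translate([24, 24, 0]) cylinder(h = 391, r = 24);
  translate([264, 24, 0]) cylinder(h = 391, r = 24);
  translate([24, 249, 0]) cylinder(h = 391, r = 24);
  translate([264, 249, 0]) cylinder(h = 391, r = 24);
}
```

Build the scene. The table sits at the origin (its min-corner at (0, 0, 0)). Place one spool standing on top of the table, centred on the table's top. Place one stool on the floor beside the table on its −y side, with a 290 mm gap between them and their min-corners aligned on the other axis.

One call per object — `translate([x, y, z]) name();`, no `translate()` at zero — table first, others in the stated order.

table();
translate([413, 333, 769]) spool();
translate([0, -563, 0]) stool();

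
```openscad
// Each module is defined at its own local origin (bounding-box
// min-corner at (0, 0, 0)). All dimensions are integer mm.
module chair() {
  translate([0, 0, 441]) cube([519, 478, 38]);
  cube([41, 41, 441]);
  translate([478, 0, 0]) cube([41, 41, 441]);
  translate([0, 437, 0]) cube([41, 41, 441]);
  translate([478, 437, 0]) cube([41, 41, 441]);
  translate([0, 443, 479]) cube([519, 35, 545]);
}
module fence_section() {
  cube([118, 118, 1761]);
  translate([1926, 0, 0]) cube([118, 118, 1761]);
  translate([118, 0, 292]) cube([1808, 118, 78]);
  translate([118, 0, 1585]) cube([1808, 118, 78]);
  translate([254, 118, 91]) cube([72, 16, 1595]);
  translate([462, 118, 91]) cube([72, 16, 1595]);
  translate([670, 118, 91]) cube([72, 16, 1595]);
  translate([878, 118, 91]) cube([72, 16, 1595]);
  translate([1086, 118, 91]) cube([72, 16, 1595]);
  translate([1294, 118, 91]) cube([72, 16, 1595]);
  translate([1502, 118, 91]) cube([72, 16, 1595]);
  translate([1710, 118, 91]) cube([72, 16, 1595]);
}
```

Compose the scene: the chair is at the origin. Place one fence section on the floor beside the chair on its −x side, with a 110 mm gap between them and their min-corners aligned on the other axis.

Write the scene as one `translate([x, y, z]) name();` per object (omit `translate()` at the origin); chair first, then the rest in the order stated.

chair();
translate([-2154, 0, 0]) fence_section();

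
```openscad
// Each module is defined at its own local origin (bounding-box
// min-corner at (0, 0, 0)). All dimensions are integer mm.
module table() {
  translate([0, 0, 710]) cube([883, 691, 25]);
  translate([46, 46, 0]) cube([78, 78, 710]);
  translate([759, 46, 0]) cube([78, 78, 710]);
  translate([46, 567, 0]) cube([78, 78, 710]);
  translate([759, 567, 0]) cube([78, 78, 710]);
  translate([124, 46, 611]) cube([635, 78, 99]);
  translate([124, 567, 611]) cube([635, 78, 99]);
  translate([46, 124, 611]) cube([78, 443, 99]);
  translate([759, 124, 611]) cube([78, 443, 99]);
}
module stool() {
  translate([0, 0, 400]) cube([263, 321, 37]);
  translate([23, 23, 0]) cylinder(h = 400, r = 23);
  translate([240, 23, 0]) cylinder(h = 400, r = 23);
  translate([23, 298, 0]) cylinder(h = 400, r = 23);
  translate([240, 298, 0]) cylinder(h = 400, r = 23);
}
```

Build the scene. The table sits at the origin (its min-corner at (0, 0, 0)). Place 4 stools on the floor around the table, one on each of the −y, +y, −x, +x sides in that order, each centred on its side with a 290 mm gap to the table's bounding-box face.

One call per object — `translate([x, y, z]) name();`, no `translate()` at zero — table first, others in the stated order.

table();
translate([310, -611, 0]) stool();
translate([310, 981, 0]) stool();
translate([-553, 185, 0]) stool();
translate([1173, 185, 0]) stool();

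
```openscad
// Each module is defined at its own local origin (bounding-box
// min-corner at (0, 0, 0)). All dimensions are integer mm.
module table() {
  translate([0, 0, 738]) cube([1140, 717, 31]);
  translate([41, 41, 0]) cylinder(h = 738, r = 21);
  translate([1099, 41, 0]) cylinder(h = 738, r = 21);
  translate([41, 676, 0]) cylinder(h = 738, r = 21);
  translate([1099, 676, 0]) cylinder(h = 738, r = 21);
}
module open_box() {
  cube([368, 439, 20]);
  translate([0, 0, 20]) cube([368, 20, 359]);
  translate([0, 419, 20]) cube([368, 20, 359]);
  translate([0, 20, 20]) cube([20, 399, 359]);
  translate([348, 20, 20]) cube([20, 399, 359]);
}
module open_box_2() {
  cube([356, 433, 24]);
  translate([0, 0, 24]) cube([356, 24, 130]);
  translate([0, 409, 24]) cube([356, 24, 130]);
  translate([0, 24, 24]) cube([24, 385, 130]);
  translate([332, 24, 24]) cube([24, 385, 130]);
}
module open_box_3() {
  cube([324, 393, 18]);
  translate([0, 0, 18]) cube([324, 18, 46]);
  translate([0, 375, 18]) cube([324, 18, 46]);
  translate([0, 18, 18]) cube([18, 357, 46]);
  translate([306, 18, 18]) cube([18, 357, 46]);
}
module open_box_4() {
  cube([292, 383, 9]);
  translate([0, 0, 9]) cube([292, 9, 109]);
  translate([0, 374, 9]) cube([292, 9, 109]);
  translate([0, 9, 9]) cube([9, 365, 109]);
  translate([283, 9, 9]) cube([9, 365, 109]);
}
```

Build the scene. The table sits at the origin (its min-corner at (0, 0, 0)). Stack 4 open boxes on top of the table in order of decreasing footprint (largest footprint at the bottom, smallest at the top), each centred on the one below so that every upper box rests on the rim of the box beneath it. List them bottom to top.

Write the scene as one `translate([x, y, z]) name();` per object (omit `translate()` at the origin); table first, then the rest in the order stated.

table();
translate([386, 139, 769]) open_box();
translate([392, 142, 1148]) open_box_2();
translate([408, 162, 1302]) open_box_3();
translate([424, 167, 1366]) open_box_4();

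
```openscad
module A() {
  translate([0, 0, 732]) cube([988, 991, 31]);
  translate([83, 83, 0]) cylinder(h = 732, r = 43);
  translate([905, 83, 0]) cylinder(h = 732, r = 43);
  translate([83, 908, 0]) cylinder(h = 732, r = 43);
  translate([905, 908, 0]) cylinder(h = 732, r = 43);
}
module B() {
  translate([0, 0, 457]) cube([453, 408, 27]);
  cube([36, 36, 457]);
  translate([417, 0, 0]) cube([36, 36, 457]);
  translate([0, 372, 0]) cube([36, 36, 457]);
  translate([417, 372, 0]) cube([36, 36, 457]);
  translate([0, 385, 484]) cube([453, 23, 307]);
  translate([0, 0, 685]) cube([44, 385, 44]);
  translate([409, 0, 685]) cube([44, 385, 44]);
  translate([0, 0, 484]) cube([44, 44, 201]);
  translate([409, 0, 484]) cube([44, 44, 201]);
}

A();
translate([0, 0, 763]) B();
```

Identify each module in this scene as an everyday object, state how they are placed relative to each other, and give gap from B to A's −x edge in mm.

A is a table. B is a chair. The chair is on top of the table. The gap from the chair to the table's −x edge is 0 mm.

The chair's min-x is at 0; the table's min-x is 0; gap = 0 mm.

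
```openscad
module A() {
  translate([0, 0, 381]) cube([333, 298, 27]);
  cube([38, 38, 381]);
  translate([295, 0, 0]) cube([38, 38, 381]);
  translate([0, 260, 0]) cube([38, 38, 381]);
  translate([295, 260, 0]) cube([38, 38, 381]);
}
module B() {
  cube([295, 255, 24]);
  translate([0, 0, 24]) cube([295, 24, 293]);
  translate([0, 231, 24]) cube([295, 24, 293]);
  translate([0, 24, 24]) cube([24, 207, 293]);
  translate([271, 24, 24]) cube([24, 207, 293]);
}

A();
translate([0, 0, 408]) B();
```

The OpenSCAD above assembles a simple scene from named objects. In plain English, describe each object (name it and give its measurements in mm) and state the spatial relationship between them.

A is a four-legged stool. The seat is 333×298 mm, 27 mm thick, top at z = 408 mm. It stands on four square legs, each 38×38 mm in cross-section, from z = 0 to the seat underside, each flush with a corner of the seat.

B is an open storage box with external size 295×255×317 mm and wall thickness 24 mm (the base is also 24 mm thick). The base covers the whole footprint; the four walls stand on the base, with the y-facing walls full-width and the x-facing walls fitting between their inner faces.

The open box is on top of the stool.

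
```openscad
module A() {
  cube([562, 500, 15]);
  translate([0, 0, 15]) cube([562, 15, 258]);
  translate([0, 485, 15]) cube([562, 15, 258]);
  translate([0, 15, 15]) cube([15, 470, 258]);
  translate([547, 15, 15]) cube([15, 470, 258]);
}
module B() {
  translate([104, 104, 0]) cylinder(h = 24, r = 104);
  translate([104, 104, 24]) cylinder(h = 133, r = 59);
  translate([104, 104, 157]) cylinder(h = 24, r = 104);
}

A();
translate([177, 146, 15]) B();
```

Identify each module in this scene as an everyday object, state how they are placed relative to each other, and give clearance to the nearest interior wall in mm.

Clearances: x = 162, y = 131; minimum 131 mm.

A is an open box. B is a spool. The spool sits inside the open box, centred. The clearance to the nearest interior wall is 131 mm.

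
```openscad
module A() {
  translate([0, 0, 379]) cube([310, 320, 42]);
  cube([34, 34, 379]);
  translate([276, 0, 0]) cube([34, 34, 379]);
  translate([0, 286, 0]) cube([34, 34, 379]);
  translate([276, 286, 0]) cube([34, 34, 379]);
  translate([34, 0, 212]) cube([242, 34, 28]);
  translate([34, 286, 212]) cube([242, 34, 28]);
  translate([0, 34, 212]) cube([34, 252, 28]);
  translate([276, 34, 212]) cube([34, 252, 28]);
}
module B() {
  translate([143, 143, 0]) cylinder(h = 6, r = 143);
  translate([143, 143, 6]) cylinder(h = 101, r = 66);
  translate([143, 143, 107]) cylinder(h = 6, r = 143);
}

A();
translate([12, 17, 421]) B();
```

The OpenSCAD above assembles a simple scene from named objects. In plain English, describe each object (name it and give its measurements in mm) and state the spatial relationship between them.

A is a four-legged stool. The seat is 310×320 mm, 42 mm thick, top at z = 421 mm. It stands on four square legs, each 34×34 mm in cross-section, from z = 0 to the seat underside, each flush with a corner of the seat. Four stretchers, 34 mm wide and 28 mm tall, connect adjacent legs with their undersides at z = 212 mm, each running between the inner faces of the legs it joins and aligned with the legs' outer faces on the other axis.

B is a spool: two coaxial disc flanges of radius 143 mm and thickness 6 mm, joined by a core cylinder of radius 66 mm and height 101 mm. The lower flange rests on z = 0 and the three cylinders share a vertical axis.

The spool is on top of the stool, centred.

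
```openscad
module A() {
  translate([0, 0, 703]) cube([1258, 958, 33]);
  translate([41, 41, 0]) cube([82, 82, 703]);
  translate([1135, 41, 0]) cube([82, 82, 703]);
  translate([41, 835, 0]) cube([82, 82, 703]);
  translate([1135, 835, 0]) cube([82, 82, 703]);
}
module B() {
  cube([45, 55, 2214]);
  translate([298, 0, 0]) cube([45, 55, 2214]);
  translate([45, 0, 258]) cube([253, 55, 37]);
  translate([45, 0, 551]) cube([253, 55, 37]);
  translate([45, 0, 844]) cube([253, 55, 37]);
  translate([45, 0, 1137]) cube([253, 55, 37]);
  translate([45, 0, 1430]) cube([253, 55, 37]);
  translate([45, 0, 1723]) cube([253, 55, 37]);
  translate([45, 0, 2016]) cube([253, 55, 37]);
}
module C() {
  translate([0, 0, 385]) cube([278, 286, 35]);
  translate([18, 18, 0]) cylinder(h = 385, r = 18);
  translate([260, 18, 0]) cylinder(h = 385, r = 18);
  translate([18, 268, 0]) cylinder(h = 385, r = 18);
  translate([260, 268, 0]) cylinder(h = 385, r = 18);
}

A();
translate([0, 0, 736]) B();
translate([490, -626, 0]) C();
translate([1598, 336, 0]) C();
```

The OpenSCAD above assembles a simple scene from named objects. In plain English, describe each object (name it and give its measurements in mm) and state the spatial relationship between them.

A is a table with a 1258×958 mm rectangular top, 33 mm thick, top surface at z = 736 mm, supported by four 82×82 mm square legs, each inset 41 mm from the nearest pair of top edges, running from the floor.

B is a straight ladder. Two 45×55 mm vertical rails, 2214 mm tall, stand 343 mm apart (outside-to-outside) with their front faces coplanar on the −y side. 7 rungs, each 55 mm deep and 37 mm tall, span between the inner faces of the rails, front faces flush with the rails. The lowest rung's underside is at z = 258 mm and rungs are spaced 293 mm apart (underside to underside).

C is a four-legged stool. The seat is 278×286 mm, 35 mm thick, top at z = 420 mm. It stands on four round legs, each 36 mm in diameter, from z = 0 to the seat underside, each leg's axis is inset half a diameter from the nearest pair of seat edges (so the leg's bounding box is flush with the corner).

The ladder is on top of the table. Two stools sit around the table at the −y, +x sides.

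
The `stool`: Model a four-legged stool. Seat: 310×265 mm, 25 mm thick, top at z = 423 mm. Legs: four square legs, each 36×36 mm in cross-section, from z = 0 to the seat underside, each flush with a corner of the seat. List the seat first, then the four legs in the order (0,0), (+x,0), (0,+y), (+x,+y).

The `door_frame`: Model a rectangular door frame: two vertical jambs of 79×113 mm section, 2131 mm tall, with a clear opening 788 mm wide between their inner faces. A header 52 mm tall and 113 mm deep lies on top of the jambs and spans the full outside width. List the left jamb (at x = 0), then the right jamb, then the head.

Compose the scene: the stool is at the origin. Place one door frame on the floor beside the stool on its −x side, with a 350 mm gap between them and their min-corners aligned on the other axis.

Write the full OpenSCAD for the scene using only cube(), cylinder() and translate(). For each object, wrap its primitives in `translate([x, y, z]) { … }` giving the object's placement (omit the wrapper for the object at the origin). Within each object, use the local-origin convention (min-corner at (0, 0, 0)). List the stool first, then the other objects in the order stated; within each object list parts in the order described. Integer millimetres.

translate([0, 0, 398]) cube([310, 265, 25]);
cube([36, 36, 398]);
translate([274, 0, 0]) cube([36, 36, 398]);
translate([0, 229, 0]) cube([36, 36, 398]);
translate([274, 229, 0]) cube([36, 36, 398]);
translate([-1296, 0, 0]) {
  cube([79, 113, 2131]);
  translate([867, 0, 0]) cube([79, 113, 2131]);
  translate([0, 0, 2131]) cube([946, 113, 52]);
}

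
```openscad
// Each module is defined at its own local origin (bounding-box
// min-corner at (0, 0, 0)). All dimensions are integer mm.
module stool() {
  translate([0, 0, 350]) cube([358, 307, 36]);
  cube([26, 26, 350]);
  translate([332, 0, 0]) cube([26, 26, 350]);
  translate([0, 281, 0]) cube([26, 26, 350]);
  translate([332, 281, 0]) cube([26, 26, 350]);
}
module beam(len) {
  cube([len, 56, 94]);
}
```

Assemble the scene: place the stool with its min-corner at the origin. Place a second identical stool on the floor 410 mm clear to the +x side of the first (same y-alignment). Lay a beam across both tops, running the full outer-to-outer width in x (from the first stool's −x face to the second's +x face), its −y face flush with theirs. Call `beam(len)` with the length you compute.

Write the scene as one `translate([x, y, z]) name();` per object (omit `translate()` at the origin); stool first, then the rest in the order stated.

stool();
translate([768, 0, 0]) stool();
translate([0, 0, 386]) beam(1126);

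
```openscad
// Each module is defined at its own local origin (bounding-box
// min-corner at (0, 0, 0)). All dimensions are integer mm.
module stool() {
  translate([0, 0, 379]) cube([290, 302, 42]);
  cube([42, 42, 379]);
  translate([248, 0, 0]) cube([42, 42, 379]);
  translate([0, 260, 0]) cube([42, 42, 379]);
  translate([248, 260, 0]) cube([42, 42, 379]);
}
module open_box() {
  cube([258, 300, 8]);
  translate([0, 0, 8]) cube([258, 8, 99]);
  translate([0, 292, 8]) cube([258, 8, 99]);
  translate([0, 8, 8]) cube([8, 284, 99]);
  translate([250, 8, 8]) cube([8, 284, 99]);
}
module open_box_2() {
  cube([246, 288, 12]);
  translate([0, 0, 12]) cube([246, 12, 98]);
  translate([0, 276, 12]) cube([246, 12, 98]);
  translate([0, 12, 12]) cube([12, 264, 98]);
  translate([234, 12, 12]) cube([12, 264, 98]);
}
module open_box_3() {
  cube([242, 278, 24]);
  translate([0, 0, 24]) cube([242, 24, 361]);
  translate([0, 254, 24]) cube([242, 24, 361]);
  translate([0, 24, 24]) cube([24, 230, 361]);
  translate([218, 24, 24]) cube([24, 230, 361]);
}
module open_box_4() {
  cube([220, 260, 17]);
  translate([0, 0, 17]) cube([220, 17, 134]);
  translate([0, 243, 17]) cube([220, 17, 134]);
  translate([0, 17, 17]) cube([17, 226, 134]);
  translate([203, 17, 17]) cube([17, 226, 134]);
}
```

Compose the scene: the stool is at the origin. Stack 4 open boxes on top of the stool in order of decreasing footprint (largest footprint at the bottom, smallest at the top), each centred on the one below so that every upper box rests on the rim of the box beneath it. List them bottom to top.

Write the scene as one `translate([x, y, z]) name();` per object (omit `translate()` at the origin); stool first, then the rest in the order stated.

stool();
translate([16, 1, 421]) open_box();
translate([22, 7, 528]) open_box_2();
translate([24, 12, 638]) open_box_3();
translate([35, 21, 1023]) open_box_4();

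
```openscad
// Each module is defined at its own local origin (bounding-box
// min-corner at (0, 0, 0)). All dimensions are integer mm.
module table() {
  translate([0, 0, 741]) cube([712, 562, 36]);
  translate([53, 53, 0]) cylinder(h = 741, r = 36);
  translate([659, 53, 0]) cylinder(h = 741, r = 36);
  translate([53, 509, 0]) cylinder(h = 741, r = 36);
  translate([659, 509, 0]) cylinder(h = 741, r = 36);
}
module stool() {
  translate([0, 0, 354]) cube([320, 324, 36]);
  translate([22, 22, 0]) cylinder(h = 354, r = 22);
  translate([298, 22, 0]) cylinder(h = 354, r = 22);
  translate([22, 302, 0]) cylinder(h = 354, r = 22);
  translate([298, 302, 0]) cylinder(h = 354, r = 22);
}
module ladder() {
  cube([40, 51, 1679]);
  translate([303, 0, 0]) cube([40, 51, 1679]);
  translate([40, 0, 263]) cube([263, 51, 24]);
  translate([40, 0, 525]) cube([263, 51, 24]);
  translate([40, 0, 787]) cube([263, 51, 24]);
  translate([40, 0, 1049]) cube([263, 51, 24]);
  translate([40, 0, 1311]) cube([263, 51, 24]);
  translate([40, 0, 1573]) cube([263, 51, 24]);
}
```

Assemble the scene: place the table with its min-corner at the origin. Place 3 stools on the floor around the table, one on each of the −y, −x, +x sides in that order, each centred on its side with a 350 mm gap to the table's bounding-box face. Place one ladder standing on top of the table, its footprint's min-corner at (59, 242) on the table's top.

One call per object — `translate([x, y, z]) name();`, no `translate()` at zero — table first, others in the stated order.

table();
translate([196, -674, 0]) stool();
translate([-670, 119, 0]) stool();
translate([1062, 119, 0]) stool();
translate([59, 242, 777]) ladder();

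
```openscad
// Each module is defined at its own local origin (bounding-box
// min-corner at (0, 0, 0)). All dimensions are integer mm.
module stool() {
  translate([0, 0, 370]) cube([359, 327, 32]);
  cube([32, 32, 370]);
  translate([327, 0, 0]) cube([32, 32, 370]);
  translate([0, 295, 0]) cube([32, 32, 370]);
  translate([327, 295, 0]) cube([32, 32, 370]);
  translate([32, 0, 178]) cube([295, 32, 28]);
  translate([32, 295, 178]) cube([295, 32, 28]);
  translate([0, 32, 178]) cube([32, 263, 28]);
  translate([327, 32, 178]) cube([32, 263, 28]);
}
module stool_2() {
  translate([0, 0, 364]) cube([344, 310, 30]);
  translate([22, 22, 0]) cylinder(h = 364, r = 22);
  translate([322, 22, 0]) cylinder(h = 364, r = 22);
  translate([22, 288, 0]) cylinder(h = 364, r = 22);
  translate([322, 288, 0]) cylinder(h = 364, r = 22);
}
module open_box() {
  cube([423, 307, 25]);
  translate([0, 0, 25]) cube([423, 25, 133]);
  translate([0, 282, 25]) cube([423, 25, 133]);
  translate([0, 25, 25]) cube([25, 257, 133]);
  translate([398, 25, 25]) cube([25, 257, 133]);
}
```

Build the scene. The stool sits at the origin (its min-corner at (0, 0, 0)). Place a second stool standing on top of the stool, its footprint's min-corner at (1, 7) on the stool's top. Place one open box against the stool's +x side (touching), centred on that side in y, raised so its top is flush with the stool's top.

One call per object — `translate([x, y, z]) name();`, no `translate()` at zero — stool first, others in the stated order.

stool();
translate([1, 7, 402]) stool_2();
translate([359, 10, 244]) open_box();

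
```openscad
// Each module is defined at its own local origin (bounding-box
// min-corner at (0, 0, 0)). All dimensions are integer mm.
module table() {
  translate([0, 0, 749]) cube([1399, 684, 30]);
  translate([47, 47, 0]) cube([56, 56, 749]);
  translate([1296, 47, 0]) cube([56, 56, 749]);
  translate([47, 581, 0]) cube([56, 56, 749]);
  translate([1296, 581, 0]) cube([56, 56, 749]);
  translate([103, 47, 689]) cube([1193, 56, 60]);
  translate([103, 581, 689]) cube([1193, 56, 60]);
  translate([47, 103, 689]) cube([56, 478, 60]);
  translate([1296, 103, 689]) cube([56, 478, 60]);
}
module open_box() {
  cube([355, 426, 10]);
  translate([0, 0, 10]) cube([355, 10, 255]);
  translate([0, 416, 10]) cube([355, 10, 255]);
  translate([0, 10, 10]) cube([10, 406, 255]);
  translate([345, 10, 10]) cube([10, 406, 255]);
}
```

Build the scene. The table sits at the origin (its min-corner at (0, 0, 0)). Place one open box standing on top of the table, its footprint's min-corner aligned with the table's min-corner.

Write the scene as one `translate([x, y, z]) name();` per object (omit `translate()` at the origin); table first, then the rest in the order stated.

table();
translate([0, 0, 779]) open_box();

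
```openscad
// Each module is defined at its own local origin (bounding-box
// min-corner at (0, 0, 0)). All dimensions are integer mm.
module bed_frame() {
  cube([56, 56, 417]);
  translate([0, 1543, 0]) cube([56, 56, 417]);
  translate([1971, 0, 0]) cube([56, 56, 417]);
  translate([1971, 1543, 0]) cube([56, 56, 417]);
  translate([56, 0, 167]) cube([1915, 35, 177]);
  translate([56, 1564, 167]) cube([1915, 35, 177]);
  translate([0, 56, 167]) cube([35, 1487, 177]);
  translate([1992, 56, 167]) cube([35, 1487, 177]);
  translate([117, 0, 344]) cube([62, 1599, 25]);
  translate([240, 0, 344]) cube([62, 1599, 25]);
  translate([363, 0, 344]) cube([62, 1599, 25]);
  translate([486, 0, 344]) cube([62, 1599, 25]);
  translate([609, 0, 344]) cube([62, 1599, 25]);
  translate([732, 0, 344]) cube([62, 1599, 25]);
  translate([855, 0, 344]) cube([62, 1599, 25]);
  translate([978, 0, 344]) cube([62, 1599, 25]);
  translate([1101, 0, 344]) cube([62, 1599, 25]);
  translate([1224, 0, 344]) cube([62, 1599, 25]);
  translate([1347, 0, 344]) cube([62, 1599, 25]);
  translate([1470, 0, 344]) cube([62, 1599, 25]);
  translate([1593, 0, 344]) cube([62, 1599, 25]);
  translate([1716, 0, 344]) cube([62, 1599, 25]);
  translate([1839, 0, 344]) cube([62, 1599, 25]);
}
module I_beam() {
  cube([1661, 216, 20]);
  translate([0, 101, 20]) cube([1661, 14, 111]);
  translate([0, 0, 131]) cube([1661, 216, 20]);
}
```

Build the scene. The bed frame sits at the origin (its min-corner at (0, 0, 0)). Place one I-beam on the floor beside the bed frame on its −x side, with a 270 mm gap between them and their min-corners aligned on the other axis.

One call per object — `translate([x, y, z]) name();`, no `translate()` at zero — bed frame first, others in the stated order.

bed_frame();
translate([-1931, 0, 0]) I_beam();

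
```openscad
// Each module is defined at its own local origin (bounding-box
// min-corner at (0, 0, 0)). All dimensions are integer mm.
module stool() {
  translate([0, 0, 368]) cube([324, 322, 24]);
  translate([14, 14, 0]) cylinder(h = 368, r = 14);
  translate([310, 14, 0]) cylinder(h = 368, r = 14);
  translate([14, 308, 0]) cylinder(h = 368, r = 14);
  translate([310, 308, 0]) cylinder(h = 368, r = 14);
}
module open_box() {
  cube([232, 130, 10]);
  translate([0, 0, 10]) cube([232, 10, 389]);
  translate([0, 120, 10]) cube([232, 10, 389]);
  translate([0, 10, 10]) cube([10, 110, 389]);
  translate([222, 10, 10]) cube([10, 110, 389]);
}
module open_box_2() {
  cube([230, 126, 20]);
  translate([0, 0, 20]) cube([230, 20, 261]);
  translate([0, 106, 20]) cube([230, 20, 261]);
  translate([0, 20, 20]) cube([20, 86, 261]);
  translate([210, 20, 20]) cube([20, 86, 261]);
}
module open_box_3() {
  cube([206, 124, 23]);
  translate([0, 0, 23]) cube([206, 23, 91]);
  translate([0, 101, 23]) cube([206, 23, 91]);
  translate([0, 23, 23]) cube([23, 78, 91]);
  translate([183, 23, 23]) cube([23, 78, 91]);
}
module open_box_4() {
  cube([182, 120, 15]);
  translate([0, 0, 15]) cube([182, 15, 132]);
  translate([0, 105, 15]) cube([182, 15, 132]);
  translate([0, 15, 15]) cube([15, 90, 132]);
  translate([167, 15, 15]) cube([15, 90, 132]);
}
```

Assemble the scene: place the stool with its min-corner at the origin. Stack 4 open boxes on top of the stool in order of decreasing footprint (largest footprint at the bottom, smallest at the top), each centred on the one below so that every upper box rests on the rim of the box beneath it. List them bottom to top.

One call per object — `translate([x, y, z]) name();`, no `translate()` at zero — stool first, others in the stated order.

stool();
translate([46, 96, 392]) open_box();
translate([47, 98, 791]) open_box_2();
translate([59, 99, 1072]) open_box_3();
translate([71, 101, 1186]) open_box_4();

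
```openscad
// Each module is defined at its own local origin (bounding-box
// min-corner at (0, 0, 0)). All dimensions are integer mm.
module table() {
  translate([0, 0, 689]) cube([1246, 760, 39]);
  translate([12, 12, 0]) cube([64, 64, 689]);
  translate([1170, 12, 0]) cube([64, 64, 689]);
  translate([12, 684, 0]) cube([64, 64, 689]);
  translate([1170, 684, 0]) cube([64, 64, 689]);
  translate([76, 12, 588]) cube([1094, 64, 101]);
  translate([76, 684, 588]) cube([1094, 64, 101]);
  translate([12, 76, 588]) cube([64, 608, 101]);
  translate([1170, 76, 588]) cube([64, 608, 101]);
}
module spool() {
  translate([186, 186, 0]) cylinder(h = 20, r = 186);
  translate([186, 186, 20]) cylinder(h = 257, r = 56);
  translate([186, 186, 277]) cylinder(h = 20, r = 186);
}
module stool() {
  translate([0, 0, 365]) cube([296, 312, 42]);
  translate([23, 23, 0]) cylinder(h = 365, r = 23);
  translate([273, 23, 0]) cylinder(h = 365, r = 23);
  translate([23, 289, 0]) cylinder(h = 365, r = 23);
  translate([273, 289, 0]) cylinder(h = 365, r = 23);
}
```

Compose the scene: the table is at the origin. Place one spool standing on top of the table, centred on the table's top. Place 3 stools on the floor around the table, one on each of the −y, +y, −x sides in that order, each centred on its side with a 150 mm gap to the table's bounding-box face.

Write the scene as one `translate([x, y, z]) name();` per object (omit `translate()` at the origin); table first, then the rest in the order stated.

table();
translate([437, 194, 728]) spool();
translate([475, -462, 0]) stool();
translate([475, 910, 0]) stool();
translate([-446, 224, 0]) stool();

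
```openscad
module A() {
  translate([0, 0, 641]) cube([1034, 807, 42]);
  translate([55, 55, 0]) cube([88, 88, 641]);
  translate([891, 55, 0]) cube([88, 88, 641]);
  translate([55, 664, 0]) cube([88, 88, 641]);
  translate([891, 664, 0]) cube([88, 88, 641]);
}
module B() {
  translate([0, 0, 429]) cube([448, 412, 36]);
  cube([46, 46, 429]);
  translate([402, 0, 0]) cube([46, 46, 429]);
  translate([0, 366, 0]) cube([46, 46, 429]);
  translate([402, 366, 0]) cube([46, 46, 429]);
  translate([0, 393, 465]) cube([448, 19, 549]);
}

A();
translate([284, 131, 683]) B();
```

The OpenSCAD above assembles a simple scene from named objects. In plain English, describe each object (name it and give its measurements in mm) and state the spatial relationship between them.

A is a rectangular dining table. The top is 1034×807×42 mm with its upper surface at z = 683 mm. It stands on four 88×88 mm square legs, each inset 55 mm from the nearest pair of top edges, running from the floor to the underside of the top.

B is a chair. The seat is a 448×412×36 mm slab with its top at z = 465 mm, on four 46×46 mm corner legs (flush with the seat edges, standing on z = 0). A flat backrest 19 mm thick, 549 mm tall, spans the full seat width and rises from the seat top along its +y edge, rear face flush with the rear of the seat.

The chair is on top of the table.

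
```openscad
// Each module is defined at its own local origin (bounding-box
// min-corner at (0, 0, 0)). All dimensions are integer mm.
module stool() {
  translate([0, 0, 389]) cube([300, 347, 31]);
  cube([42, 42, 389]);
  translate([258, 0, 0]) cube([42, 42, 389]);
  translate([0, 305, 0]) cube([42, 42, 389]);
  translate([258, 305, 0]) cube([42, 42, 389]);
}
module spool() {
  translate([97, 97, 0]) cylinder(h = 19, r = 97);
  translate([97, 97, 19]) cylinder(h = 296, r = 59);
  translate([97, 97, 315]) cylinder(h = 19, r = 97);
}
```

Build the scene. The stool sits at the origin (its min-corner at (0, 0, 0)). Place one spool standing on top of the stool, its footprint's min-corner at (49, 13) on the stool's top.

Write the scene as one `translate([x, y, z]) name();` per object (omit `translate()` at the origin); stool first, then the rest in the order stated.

stool();
translate([49, 13, 420]) spool();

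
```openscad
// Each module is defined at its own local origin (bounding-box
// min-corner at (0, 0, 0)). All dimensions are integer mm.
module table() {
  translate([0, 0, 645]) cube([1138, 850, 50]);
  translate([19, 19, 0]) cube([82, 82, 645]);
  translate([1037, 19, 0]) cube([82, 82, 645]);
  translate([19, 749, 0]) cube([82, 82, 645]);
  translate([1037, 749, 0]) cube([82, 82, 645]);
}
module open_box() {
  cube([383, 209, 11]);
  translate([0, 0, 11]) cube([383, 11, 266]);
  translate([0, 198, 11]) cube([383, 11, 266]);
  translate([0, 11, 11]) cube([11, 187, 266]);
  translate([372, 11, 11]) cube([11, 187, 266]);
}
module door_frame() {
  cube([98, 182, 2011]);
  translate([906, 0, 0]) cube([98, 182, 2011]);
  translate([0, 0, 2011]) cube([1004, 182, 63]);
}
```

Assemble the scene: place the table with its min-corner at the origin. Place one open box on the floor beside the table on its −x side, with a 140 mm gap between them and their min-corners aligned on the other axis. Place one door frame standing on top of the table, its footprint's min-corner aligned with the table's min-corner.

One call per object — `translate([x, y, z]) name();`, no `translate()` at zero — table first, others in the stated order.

table();
translate([-523, 0, 0]) open_box();
translate([0, 0, 695]) door_frame();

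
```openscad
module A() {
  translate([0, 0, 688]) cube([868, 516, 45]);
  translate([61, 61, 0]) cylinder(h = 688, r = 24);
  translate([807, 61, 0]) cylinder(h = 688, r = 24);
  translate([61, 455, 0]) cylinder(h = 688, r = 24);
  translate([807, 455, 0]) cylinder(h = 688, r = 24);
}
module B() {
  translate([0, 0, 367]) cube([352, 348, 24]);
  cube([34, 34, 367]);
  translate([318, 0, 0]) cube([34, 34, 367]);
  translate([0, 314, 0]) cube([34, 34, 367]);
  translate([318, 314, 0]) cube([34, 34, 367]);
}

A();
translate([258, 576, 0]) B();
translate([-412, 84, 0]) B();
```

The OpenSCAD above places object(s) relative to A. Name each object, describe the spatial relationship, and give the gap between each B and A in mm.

A is a table. B is a stool. Two stools sit around the table at the +y, −x sides. The gap between each stool and the table is 60 mm.

Each stool's nearest face is 60 mm from the table's bounding box.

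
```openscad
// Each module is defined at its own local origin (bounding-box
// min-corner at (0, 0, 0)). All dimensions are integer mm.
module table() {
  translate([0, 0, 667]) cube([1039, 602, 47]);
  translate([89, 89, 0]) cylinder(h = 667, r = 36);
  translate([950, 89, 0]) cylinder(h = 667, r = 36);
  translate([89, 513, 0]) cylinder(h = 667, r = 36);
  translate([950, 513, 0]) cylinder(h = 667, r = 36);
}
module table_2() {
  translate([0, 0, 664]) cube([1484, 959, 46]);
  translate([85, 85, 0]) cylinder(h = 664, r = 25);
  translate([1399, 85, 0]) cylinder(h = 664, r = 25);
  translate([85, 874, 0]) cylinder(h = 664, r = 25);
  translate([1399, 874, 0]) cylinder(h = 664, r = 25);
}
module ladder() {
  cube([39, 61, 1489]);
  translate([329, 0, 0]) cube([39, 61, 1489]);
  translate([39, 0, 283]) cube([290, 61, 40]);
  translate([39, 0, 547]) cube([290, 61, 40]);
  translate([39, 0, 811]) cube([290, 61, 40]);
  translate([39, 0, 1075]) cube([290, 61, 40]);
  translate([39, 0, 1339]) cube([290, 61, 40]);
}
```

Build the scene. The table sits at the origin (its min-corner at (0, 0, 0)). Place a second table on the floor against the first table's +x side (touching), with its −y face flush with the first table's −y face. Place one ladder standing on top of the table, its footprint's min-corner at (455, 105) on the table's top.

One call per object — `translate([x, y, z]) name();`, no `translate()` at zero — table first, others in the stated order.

table();
translate([1039, 0, 0]) table_2();
translate([455, 105, 714]) ladder();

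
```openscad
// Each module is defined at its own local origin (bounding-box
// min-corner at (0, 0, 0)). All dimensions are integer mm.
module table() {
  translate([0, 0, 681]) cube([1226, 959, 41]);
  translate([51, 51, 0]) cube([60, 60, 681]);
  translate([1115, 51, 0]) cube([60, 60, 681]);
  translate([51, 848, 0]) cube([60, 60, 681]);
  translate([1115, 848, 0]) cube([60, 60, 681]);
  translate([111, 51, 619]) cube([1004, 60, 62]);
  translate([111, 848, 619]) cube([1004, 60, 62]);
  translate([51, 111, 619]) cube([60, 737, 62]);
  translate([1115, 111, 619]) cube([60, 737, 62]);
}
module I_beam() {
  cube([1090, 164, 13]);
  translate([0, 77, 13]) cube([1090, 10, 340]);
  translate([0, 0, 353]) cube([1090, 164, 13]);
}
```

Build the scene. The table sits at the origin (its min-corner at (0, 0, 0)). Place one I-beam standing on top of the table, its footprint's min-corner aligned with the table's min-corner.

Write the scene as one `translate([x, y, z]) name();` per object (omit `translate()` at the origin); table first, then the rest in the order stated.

table();
translate([0, 0, 722]) I_beam();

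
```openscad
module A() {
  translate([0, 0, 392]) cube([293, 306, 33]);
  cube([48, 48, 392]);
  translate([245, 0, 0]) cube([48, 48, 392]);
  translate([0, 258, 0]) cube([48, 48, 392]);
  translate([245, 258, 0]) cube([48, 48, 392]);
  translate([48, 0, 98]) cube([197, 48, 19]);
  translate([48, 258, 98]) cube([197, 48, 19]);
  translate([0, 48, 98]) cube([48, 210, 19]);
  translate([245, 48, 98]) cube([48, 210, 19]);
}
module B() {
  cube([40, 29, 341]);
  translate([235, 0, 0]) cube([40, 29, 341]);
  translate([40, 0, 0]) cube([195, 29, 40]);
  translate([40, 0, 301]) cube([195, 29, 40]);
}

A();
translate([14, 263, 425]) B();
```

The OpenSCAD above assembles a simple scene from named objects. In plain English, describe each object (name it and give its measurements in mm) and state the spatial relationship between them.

A is a simple wooden stool: a rectangular seat 293 mm (x) by 306 mm (y), 33 mm thick, top face at z = 425 mm, on four square legs, each 48×48 mm in cross-section. The legs rest on z = 0, each flush with a corner of the seat. Four stretchers, 48 mm wide and 19 mm tall, connect adjacent legs with their undersides at z = 98 mm, each running between the inner faces of the legs it joins and aligned with the legs' outer faces on the other axis.

B is a picture frame with a 195×261 mm rectangular opening (x by z) and a uniform 40 mm border on every side. Frame depth is 29 mm along y. It is built from two vertical stiles running the full outside height and two horizontal rails spanning the gap between the stiles.

The picture frame is on top of the stool.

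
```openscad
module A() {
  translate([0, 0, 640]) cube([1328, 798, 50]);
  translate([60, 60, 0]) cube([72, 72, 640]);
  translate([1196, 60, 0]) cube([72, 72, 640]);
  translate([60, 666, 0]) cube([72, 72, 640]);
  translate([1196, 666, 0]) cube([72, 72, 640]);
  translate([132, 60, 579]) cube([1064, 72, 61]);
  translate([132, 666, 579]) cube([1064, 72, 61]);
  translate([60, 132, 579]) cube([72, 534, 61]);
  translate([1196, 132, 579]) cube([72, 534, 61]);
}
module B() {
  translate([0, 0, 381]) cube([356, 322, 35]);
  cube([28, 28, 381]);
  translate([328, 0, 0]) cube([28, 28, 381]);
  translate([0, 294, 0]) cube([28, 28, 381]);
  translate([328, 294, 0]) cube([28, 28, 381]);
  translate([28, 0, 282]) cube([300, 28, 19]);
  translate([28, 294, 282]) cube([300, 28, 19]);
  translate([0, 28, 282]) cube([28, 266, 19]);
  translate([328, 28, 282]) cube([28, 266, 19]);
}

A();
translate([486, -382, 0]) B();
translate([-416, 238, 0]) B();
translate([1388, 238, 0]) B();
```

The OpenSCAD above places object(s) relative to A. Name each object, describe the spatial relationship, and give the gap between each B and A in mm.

A is a table. B is a stool. Three stools sit around the table at the −y, −x, +x sides. The gap between each stool and the table is 60 mm.

Each stool's nearest face is 60 mm from the table's bounding box.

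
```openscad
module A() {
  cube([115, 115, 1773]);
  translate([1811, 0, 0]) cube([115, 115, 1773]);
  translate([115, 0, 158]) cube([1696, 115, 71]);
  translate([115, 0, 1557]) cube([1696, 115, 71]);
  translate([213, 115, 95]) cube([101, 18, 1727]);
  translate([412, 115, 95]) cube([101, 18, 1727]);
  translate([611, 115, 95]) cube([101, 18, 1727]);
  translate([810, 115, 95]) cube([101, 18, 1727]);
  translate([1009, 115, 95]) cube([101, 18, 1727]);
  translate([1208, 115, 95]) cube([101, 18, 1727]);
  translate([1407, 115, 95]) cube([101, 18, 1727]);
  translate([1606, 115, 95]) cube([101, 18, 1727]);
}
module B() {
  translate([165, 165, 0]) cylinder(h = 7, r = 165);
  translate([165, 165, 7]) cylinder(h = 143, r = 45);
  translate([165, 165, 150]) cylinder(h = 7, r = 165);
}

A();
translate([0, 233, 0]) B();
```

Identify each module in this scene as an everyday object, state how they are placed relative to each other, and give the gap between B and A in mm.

The spool's nearest face is 100 mm from the fence section's +y face.

A is a fence section. B is a spool. The spool is on the floor beside the fence section on its +y side. The gap between the spool and the fence section is 100 mm.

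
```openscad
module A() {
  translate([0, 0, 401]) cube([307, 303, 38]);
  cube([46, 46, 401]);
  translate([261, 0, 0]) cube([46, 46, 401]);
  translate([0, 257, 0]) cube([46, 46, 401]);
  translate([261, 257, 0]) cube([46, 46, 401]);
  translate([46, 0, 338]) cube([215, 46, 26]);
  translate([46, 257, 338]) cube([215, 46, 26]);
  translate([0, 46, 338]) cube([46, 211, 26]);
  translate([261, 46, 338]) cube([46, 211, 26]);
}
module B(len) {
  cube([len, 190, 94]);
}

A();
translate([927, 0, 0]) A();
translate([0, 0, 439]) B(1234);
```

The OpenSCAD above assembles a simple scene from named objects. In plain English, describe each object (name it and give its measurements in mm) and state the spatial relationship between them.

A is a four-legged stool. The seat is a 307×303×38 mm slab whose top surface is at z = 439 mm; four square legs, each 46×46 mm in cross-section, run from the floor (z = 0) to the underside of the seat, each flush with a corner of the seat. Four stretchers, 46 mm wide and 26 mm tall, connect adjacent legs with their undersides at z = 338 mm, each running between the inner faces of the legs it joins and aligned with the legs' outer faces on the other axis.

B is a rectangular beam 1234 mm long (x), 190 mm deep (y), 94 mm thick (z).

The beam spans the tops of two stools placed 620 mm apart, resting at z = 439 mm.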